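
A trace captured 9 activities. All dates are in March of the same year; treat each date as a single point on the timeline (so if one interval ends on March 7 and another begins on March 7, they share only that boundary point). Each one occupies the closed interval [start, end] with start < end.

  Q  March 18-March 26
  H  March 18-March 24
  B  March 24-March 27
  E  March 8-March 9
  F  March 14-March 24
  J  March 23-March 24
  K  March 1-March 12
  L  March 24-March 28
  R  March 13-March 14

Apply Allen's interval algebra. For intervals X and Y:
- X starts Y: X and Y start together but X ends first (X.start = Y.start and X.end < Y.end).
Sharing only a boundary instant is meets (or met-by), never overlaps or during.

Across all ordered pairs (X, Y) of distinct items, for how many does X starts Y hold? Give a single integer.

Checking all 72 ordered pairs for relation 'starts'; matching pairs in alphabetical order:
(B, L): B starts L ✓
(H, Q): H starts Q ✓
Count: 2.

2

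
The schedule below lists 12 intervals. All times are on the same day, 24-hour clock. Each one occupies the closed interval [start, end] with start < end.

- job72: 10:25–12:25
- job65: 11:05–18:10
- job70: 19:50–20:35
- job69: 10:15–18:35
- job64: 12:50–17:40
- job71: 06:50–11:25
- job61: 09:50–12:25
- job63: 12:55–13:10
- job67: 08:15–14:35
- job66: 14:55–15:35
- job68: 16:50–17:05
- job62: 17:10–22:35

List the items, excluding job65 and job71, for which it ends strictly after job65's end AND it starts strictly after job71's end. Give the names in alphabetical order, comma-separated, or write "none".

job62, job70

Conditions: its end is strictly after job65's end (X.end > 18:10) AND its start is strictly after job71's end (X.start > 11:25).
job61: end 12:25 > 18:10? ✗; start 09:50 > 11:25? ✗ → no.
job62: end 22:35 > 18:10? ✓; start 17:10 > 11:25? ✓ → yes.
job63: end 13:10 > 18:10? ✗; start 12:55 > 11:25? ✓ → no.
job64: end 17:40 > 18:10? ✗; start 12:50 > 11:25? ✓ → no.
job66: end 15:35 > 18:10? ✗; start 14:55 > 11:25? ✓ → no.
job67: end 14:35 > 18:10? ✗; start 08:15 > 11:25? ✗ → no.
job68: end 17:05 > 18:10? ✗; start 16:50 > 11:25? ✓ → no.
job69: end 18:35 > 18:10? ✓; start 10:15 > 11:25? ✗ → no.
job70: end 20:35 > 18:10? ✓; start 19:50 > 11:25? ✓ → yes.
job72: end 12:25 > 18:10? ✗; start 10:25 > 11:25? ✗ → no.
Result: job62, job70.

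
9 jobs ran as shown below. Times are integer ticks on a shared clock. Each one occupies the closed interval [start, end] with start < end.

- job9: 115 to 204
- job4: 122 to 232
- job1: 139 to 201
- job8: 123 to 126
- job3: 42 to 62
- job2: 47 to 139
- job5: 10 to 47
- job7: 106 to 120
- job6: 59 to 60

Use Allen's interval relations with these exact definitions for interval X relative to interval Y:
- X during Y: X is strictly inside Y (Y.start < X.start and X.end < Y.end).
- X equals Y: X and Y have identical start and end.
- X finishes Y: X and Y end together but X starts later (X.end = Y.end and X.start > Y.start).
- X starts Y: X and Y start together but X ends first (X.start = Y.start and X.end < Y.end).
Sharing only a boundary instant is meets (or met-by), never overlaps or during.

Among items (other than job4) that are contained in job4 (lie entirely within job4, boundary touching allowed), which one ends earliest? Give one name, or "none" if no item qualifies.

job8

Target job4 = [122, 232].
job1 [139, 201] → during → candidate.
job2 [47, 139] → overlaps → excluded.
job3 [42, 62] → before → excluded.
job5 [10, 47] → before → excluded.
job6 [59, 60] → before → excluded.
job7 [106, 120] → before → excluded.
job8 [123, 126] → during → candidate.
job9 [115, 204] → overlaps → excluded.
Among candidates, earliest end is 126 → job8.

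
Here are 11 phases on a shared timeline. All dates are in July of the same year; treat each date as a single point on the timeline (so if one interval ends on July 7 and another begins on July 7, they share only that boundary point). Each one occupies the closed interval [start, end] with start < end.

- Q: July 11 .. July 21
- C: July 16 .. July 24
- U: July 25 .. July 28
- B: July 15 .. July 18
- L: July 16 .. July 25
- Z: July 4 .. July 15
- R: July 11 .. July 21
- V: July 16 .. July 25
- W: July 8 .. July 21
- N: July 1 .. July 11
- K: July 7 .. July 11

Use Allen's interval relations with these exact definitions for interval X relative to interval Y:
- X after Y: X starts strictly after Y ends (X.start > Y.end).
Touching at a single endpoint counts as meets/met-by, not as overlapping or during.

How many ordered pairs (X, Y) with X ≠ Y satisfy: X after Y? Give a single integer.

19

Checking all 110 ordered pairs for relation 'after'; matching pairs in alphabetical order:
(B, K): B after K ✓
(B, N): B after N ✓
(C, K): C after K ✓
(C, N): C after N ✓
(C, Z): C after Z ✓
(L, K): L after K ✓
(L, N): L after N ✓
(L, Z): L after Z ✓
(U, B): U after B ✓
(U, C): U after C ✓
(U, K): U after K ✓
(U, N): U after N ✓
(U, Q): U after Q ✓
(U, R): U after R ✓
(U, W): U after W ✓
(U, Z): U after Z ✓
(V, K): V after K ✓
(V, N): V after N ✓
(V, Z): V after Z ✓
Count: 19.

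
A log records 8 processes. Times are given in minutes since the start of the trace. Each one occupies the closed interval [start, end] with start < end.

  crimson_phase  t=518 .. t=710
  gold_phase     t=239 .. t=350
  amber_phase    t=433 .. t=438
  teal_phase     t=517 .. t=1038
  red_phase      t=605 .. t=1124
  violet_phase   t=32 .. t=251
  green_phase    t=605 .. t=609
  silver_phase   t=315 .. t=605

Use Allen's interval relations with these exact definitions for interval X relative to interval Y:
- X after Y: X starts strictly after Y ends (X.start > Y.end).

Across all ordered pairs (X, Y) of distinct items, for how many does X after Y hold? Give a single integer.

Checking all 56 ordered pairs for relation 'after'; matching pairs in alphabetical order:
(amber_phase, gold_phase): amber_phase after gold_phase ✓
(amber_phase, violet_phase): amber_phase after violet_phase ✓
(crimson_phase, amber_phase): crimson_phase after amber_phase ✓
(crimson_phase, gold_phase): crimson_phase after gold_phase ✓
(crimson_phase, violet_phase): crimson_phase after violet_phase ✓
(green_phase, amber_phase): green_phase after amber_phase ✓
(green_phase, gold_phase): green_phase after gold_phase ✓
(green_phase, violet_phase): green_phase after violet_phase ✓
(red_phase, amber_phase): red_phase after amber_phase ✓
(red_phase, gold_phase): red_phase after gold_phase ✓
(red_phase, violet_phase): red_phase after violet_phase ✓
(silver_phase, violet_phase): silver_phase after violet_phase ✓
(teal_phase, amber_phase): teal_phase after amber_phase ✓
(teal_phase, gold_phase): teal_phase after gold_phase ✓
(teal_phase, violet_phase): teal_phase after violet_phase ✓
Count: 15.

15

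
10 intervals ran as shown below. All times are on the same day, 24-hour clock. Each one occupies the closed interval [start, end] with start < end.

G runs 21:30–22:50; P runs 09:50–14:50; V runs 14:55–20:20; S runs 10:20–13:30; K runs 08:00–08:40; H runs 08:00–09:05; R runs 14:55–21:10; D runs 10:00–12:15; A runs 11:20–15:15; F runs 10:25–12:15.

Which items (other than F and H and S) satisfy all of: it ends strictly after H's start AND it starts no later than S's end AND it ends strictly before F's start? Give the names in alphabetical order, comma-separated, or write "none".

K

Conditions: its end is strictly after H's start (X.end > 08:00) AND its start is no later than S's end (X.start <= 13:30) AND its end is strictly before F's start (X.end < 10:25).
A: end 15:15 > 08:00? ✓; start 11:20 <= 13:30? ✓; end 15:15 < 10:25? ✗ → no.
D: end 12:15 > 08:00? ✓; start 10:00 <= 13:30? ✓; end 12:15 < 10:25? ✗ → no.
G: end 22:50 > 08:00? ✓; start 21:30 <= 13:30? ✗; end 22:50 < 10:25? ✗ → no.
K: end 08:40 > 08:00? ✓; start 08:00 <= 13:30? ✓; end 08:40 < 10:25? ✓ → yes.
P: end 14:50 > 08:00? ✓; start 09:50 <= 13:30? ✓; end 14:50 < 10:25? ✗ → no.
R: end 21:10 > 08:00? ✓; start 14:55 <= 13:30? ✗; end 21:10 < 10:25? ✗ → no.
V: end 20:20 > 08:00? ✓; start 14:55 <= 13:30? ✗; end 20:20 < 10:25? ✗ → no.
Result: K.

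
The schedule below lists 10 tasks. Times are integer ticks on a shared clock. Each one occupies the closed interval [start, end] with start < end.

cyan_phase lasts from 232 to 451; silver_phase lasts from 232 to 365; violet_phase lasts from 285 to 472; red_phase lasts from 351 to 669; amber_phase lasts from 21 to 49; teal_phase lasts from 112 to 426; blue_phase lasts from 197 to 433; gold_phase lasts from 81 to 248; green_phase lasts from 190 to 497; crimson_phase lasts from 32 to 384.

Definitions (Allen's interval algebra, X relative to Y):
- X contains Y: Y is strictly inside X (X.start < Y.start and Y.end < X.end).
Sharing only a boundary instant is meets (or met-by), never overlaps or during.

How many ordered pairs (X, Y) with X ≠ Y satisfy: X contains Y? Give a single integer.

8

Checking all 90 ordered pairs for relation 'contains'; matching pairs in alphabetical order:
(blue_phase, silver_phase): blue_phase contains silver_phase ✓
(crimson_phase, gold_phase): crimson_phase contains gold_phase ✓
(crimson_phase, silver_phase): crimson_phase contains silver_phase ✓
(green_phase, blue_phase): green_phase contains blue_phase ✓
(green_phase, cyan_phase): green_phase contains cyan_phase ✓
(green_phase, silver_phase): green_phase contains silver_phase ✓
(green_phase, violet_phase): green_phase contains violet_phase ✓
(teal_phase, silver_phase): teal_phase contains silver_phase ✓
Count: 8.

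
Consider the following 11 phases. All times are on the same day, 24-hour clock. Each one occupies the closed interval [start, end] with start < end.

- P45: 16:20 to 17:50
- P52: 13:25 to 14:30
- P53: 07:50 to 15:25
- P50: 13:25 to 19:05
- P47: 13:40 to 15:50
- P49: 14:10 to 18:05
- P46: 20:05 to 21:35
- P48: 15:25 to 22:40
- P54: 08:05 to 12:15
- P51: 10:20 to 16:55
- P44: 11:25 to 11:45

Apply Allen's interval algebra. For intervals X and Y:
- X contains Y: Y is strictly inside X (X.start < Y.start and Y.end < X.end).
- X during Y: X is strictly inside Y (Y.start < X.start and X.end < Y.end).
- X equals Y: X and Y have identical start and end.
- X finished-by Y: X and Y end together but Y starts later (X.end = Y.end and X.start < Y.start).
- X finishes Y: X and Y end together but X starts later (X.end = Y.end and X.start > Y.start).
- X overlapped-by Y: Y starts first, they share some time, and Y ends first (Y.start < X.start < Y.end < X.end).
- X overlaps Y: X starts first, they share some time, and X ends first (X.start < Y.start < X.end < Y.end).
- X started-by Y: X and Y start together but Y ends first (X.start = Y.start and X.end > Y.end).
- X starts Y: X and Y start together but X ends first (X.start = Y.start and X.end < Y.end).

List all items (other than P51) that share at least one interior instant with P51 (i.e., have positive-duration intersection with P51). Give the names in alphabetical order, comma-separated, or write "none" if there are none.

P44, P45, P47, P48, P49, P50, P52, P53, P54

Target P51 = [10:20, 16:55].
P44 [11:25, 11:45] → during → yes.
P45 [16:20, 17:50] → overlapped-by → yes.
P46 [20:05, 21:35] → after → no.
P47 [13:40, 15:50] → during → yes.
P48 [15:25, 22:40] → overlapped-by → yes.
P49 [14:10, 18:05] → overlapped-by → yes.
P50 [13:25, 19:05] → overlapped-by → yes.
P52 [13:25, 14:30] → during → yes.
P53 [07:50, 15:25] → overlaps → yes.
P54 [08:05, 12:15] → overlaps → yes.
Result: P44, P45, P47, P48, P49, P50, P52, P53, P54.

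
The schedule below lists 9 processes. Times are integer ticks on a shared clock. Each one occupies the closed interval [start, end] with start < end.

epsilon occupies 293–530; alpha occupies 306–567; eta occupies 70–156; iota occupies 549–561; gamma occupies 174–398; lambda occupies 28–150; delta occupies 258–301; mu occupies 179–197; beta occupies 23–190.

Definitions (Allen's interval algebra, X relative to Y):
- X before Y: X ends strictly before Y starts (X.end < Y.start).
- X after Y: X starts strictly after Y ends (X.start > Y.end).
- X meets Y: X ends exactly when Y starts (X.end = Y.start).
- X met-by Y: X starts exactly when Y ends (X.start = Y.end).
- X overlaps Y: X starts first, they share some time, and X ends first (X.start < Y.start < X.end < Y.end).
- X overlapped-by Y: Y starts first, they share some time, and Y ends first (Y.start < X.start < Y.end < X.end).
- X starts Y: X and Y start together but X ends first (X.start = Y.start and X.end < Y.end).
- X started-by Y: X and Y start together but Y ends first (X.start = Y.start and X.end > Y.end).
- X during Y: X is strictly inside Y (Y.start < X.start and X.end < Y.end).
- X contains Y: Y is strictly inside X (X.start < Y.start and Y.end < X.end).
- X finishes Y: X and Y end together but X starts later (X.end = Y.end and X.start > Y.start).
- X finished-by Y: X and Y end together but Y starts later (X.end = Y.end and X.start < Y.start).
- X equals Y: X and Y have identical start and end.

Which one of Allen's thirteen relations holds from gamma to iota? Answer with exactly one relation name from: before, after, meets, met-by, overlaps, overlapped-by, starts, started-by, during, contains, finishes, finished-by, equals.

gamma = [174, 398]; iota = [549, 561].
Compare endpoints: gamma.start < iota.start, gamma.start < iota.end, gamma.end < iota.start, gamma.end < iota.end.
That pattern is 'before'.

before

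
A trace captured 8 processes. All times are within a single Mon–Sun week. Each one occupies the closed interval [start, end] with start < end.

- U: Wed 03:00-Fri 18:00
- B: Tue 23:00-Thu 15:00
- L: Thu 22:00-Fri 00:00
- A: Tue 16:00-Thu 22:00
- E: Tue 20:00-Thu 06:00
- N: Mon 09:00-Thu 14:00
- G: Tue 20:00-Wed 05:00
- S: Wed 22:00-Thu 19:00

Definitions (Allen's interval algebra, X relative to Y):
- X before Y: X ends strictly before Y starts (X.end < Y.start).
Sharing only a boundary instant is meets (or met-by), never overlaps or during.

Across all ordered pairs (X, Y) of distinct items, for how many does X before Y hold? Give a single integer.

Checking all 56 ordered pairs for relation 'before'; matching pairs in alphabetical order:
(B, L): B before L ✓
(E, L): E before L ✓
(G, L): G before L ✓
(G, S): G before S ✓
(N, L): N before L ✓
(S, L): S before L ✓
Count: 6.

6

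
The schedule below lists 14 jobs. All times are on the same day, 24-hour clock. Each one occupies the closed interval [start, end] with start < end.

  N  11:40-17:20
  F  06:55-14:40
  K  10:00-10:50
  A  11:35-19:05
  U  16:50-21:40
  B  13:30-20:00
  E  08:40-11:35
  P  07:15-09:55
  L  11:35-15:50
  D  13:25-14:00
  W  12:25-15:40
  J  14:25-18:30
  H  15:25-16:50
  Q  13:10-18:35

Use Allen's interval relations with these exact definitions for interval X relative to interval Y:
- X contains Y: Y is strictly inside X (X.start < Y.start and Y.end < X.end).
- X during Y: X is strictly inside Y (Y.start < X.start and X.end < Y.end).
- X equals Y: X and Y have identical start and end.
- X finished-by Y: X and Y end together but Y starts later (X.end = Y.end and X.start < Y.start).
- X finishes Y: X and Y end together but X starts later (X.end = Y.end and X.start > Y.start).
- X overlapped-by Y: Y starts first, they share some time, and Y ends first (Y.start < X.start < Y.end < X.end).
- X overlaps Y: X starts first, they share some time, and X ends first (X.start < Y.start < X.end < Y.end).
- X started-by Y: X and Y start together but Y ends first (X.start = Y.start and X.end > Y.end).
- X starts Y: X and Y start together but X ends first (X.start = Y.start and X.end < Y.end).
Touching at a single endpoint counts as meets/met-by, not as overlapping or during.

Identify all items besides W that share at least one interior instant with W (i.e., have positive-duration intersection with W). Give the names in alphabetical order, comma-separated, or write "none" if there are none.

Target W = [12:25, 15:40].
A [11:35, 19:05] → contains → yes.
B [13:30, 20:00] → overlapped-by → yes.
D [13:25, 14:00] → during → yes.
E [08:40, 11:35] → before → no.
F [06:55, 14:40] → overlaps → yes.
H [15:25, 16:50] → overlapped-by → yes.
J [14:25, 18:30] → overlapped-by → yes.
K [10:00, 10:50] → before → no.
L [11:35, 15:50] → contains → yes.
N [11:40, 17:20] → contains → yes.
P [07:15, 09:55] → before → no.
Q [13:10, 18:35] → overlapped-by → yes.
U [16:50, 21:40] → after → no.
Result: A, B, D, F, H, J, L, N, Q.

A, B, D, F, H, J, L, N, Q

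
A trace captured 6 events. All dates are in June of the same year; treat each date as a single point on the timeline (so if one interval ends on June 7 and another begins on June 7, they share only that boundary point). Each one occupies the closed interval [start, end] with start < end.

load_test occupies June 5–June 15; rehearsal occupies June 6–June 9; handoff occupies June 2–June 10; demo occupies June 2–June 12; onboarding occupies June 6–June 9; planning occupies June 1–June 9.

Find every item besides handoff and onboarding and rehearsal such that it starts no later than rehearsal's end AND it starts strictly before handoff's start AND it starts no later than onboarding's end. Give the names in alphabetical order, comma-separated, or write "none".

planning

Conditions: its start is no later than rehearsal's end (X.start <= June 9) AND its start is strictly before handoff's start (X.start < June 2) AND its start is no later than onboarding's end (X.start <= June 9).
demo: start June 2 <= June 9? ✓; start June 2 < June 2? ✗; start June 2 <= June 9? ✓ → no.
load_test: start June 5 <= June 9? ✓; start June 5 < June 2? ✗; start June 5 <= June 9? ✓ → no.
planning: start June 1 <= June 9? ✓; start June 1 < June 2? ✓; start June 1 <= June 9? ✓ → yes.
Result: planning.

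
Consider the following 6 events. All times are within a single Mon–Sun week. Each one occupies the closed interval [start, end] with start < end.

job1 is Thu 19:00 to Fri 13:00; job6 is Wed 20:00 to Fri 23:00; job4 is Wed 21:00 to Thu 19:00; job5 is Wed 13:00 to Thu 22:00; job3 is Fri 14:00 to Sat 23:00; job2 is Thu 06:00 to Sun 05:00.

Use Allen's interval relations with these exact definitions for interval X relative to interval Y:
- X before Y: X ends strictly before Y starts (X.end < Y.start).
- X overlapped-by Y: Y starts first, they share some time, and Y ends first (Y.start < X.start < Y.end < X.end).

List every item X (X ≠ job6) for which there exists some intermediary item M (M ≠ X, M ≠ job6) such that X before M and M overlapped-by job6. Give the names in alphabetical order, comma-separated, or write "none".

Target job6 = [Wed 20:00, Fri 23:00].
Intermediaries M with M overlapped-by job6: job2, job3.
Via job2 — items with X before job2: none.
Via job3 — items with X before job3: job1, job4, job5.
Union: job1, job4, job5.

job1, job4, job5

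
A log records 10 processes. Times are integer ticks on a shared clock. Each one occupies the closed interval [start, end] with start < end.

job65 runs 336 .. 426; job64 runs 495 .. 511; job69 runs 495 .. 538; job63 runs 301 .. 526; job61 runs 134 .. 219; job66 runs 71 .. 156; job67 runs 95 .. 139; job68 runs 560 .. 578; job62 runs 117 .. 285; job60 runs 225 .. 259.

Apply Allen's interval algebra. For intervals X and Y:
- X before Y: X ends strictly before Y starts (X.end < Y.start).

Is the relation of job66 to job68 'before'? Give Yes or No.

job66 = [71, 156], job68 = [560, 578].
Actual relation of job66 to job68: before.
Asked whether 'before' holds → Yes.

Yes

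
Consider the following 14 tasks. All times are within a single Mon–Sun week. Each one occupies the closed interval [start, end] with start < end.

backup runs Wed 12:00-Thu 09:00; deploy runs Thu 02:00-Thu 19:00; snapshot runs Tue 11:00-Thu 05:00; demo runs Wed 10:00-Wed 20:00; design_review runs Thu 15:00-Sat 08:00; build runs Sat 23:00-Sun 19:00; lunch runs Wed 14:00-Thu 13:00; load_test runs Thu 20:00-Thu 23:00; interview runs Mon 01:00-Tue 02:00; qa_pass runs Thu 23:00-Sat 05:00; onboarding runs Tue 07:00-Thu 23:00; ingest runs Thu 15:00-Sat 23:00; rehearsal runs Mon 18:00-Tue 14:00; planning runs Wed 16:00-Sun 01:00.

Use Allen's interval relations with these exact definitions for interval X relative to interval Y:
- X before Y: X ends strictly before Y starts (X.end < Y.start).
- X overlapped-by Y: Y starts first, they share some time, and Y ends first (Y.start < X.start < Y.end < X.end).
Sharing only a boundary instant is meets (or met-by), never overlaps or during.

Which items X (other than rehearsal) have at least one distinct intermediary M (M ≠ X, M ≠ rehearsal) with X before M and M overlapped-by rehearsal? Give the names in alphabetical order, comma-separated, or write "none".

interview

Target rehearsal = [Mon 18:00, Tue 14:00].
Intermediaries M with M overlapped-by rehearsal: onboarding, snapshot.
Via onboarding — items with X before onboarding: interview.
Via snapshot — items with X before snapshot: interview.
Union: interview.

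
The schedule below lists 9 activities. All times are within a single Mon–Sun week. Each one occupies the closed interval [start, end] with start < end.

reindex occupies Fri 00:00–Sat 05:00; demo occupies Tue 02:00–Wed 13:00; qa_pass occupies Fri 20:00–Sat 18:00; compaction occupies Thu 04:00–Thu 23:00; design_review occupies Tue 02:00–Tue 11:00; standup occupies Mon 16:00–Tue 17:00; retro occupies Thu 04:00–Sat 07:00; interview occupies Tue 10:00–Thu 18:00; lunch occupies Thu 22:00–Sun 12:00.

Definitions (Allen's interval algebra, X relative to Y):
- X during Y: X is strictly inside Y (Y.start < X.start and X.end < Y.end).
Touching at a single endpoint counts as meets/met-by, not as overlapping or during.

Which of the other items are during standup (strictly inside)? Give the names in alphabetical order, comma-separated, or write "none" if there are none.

Target standup = [Mon 16:00, Tue 17:00].
compaction [Thu 04:00, Thu 23:00] → after → no.
demo [Tue 02:00, Wed 13:00] → overlapped-by → no.
design_review [Tue 02:00, Tue 11:00] → during → yes.
interview [Tue 10:00, Thu 18:00] → overlapped-by → no.
lunch [Thu 22:00, Sun 12:00] → after → no.
qa_pass [Fri 20:00, Sat 18:00] → after → no.
reindex [Fri 00:00, Sat 05:00] → after → no.
retro [Thu 04:00, Sat 07:00] → after → no.
Result: design_review.

design_review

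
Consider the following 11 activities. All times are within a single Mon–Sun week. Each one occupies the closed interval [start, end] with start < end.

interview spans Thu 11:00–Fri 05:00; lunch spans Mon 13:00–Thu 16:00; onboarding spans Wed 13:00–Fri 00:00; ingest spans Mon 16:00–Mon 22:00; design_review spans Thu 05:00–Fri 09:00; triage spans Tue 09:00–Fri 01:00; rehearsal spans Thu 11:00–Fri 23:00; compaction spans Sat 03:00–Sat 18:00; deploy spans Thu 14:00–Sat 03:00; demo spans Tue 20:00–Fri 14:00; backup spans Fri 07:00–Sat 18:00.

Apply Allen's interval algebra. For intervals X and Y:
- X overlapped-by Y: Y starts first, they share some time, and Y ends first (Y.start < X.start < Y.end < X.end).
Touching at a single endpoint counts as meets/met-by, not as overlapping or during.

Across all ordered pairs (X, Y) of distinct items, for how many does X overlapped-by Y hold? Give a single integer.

26

Checking all 110 ordered pairs for relation 'overlapped-by'; matching pairs in alphabetical order:
(backup, demo): backup overlapped-by demo ✓
(backup, deploy): backup overlapped-by deploy ✓
(backup, design_review): backup overlapped-by design_review ✓
(backup, rehearsal): backup overlapped-by rehearsal ✓
(demo, lunch): demo overlapped-by lunch ✓
(demo, triage): demo overlapped-by triage ✓
(deploy, demo): deploy overlapped-by demo ✓
(deploy, design_review): deploy overlapped-by design_review ✓
(deploy, interview): deploy overlapped-by interview ✓
(deploy, lunch): deploy overlapped-by lunch ✓
(deploy, onboarding): deploy overlapped-by onboarding ✓
(deploy, rehearsal): deploy overlapped-by rehearsal ✓
(deploy, triage): deploy overlapped-by triage ✓
(design_review, lunch): design_review overlapped-by lunch ✓
(design_review, onboarding): design_review overlapped-by onboarding ✓
(design_review, triage): design_review overlapped-by triage ✓
(interview, lunch): interview overlapped-by lunch ✓
(interview, onboarding): interview overlapped-by onboarding ✓
(interview, triage): interview overlapped-by triage ✓
(onboarding, lunch): onboarding overlapped-by lunch ✓
(rehearsal, demo): rehearsal overlapped-by demo ✓
(rehearsal, design_review): rehearsal overlapped-by design_review ✓
(rehearsal, lunch): rehearsal overlapped-by lunch ✓
(rehearsal, onboarding): rehearsal overlapped-by onboarding ✓
... plus 2 further pairs not listed.
Count: 26.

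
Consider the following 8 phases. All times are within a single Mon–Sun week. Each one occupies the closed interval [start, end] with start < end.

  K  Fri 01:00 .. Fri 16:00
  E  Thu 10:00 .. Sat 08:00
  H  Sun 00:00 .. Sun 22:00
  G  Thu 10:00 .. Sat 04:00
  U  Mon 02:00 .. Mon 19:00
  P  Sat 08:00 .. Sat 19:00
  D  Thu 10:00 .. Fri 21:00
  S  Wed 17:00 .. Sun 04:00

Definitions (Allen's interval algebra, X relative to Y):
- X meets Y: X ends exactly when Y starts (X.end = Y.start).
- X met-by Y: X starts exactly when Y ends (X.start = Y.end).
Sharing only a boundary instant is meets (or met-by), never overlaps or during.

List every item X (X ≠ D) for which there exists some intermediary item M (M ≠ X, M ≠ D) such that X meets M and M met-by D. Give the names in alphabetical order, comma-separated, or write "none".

Target D = [Thu 10:00, Fri 21:00].
Intermediaries M with M met-by D: none.
Union: none.

none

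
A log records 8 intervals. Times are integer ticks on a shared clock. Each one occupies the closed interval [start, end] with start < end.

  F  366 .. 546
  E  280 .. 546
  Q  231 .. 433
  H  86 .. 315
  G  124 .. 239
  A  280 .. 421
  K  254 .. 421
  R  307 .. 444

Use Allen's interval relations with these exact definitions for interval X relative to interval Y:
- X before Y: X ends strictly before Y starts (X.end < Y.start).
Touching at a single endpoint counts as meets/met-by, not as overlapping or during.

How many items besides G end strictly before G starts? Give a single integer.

0

Target G = [124, 239].
A [280, 421] → after → no.
E [280, 546] → after → no.
F [366, 546] → after → no.
H [86, 315] → contains → no.
K [254, 421] → after → no.
Q [231, 433] → overlapped-by → no.
R [307, 444] → after → no.
Total: 0.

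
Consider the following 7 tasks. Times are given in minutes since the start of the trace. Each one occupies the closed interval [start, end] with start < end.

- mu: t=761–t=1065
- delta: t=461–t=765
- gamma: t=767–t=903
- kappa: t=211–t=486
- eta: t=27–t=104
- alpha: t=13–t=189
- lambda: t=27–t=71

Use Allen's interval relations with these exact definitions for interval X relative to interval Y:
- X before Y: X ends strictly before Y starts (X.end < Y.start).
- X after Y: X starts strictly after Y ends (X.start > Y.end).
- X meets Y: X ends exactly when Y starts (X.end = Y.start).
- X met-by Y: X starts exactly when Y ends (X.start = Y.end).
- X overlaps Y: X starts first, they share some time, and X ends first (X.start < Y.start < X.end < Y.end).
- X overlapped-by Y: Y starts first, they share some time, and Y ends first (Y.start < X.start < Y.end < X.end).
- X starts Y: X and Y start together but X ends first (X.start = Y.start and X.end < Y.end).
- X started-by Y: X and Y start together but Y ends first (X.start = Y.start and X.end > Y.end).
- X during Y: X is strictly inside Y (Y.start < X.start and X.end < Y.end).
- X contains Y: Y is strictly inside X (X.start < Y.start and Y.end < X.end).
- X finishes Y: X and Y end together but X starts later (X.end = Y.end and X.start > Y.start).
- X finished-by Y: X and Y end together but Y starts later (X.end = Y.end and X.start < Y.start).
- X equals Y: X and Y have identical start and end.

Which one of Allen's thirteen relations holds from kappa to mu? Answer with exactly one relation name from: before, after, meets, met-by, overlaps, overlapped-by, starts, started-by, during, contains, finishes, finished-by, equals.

kappa = [t=211, t=486]; mu = [t=761, t=1065].
Compare endpoints: kappa.start < mu.start, kappa.start < mu.end, kappa.end < mu.start, kappa.end < mu.end.
That pattern is 'before'.

before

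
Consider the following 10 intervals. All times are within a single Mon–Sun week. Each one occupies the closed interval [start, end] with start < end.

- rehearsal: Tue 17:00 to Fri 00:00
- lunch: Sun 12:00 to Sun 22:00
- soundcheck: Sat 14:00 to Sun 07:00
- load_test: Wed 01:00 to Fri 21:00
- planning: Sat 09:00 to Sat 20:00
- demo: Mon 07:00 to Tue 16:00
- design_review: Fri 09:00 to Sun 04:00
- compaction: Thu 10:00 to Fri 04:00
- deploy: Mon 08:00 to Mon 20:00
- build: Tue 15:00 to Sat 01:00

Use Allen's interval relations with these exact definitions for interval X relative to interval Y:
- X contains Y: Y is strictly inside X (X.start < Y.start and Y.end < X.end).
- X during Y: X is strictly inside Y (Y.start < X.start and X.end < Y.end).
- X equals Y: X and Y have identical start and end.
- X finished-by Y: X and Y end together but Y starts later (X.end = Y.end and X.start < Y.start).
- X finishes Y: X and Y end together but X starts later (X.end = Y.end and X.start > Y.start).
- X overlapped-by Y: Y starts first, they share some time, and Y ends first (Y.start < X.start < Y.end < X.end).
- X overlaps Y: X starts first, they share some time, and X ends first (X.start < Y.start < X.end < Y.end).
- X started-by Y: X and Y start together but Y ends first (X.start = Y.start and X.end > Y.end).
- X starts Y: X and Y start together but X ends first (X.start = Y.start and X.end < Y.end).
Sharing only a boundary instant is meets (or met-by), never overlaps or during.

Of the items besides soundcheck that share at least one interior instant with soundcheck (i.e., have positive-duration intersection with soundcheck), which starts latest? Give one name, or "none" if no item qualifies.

planning

Target soundcheck = [Sat 14:00, Sun 07:00].
build [Tue 15:00, Sat 01:00] → before → excluded.
compaction [Thu 10:00, Fri 04:00] → before → excluded.
demo [Mon 07:00, Tue 16:00] → before → excluded.
deploy [Mon 08:00, Mon 20:00] → before → excluded.
design_review [Fri 09:00, Sun 04:00] → overlaps → candidate.
load_test [Wed 01:00, Fri 21:00] → before → excluded.
lunch [Sun 12:00, Sun 22:00] → after → excluded.
planning [Sat 09:00, Sat 20:00] → overlaps → candidate.
rehearsal [Tue 17:00, Fri 00:00] → before → excluded.
Among candidates, latest start is Sat 09:00 → planning.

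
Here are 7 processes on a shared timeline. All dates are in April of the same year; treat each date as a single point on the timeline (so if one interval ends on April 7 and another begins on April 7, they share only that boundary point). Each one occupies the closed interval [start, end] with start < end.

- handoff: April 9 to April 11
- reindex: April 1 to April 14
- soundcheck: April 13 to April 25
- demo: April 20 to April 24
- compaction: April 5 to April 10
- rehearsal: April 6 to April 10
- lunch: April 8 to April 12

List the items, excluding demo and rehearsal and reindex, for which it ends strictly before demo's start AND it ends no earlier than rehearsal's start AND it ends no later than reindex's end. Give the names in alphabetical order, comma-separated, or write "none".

Conditions: its end is strictly before demo's start (X.end < April 20) AND its end is no earlier than rehearsal's start (X.end >= April 6) AND its end is no later than reindex's end (X.end <= April 14).
compaction: end April 10 < April 20? ✓; end April 10 >= April 6? ✓; end April 10 <= April 14? ✓ → yes.
handoff: end April 11 < April 20? ✓; end April 11 >= April 6? ✓; end April 11 <= April 14? ✓ → yes.
lunch: end April 12 < April 20? ✓; end April 12 >= April 6? ✓; end April 12 <= April 14? ✓ → yes.
soundcheck: end April 25 < April 20? ✗; end April 25 >= April 6? ✓; end April 25 <= April 14? ✗ → no.
Result: compaction, handoff, lunch.

compaction, handoff, lunch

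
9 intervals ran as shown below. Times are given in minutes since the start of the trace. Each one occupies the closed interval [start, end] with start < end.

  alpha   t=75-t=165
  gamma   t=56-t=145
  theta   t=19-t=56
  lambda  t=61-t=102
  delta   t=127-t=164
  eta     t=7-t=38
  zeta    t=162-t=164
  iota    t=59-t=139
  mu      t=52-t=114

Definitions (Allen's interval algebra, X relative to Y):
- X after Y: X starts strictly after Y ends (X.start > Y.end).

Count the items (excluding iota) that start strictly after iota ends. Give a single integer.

Target iota = [t=59, t=139].
alpha [t=75, t=165] → overlapped-by → no.
delta [t=127, t=164] → overlapped-by → no.
eta [t=7, t=38] → before → no.
gamma [t=56, t=145] → contains → no.
lambda [t=61, t=102] → during → no.
mu [t=52, t=114] → overlaps → no.
theta [t=19, t=56] → before → no.
zeta [t=162, t=164] → after → counts.
Total: 1.

1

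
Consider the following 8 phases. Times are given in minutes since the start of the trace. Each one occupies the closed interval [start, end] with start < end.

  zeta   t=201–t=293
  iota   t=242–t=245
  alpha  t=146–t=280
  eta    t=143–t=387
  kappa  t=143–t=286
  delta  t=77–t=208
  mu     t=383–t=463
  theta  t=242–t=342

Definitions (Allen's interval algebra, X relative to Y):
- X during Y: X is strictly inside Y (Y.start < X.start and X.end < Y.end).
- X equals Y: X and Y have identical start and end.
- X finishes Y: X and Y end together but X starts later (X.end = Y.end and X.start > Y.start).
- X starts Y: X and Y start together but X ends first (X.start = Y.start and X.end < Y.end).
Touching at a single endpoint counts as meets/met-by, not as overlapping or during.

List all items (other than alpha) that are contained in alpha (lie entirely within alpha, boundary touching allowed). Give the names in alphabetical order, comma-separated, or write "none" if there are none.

iota

Target alpha = [t=146, t=280].
delta [t=77, t=208] → overlaps → no.
eta [t=143, t=387] → contains → no.
iota [t=242, t=245] → during → yes.
kappa [t=143, t=286] → contains → no.
mu [t=383, t=463] → after → no.
theta [t=242, t=342] → overlapped-by → no.
zeta [t=201, t=293] → overlapped-by → no.
Result: iota.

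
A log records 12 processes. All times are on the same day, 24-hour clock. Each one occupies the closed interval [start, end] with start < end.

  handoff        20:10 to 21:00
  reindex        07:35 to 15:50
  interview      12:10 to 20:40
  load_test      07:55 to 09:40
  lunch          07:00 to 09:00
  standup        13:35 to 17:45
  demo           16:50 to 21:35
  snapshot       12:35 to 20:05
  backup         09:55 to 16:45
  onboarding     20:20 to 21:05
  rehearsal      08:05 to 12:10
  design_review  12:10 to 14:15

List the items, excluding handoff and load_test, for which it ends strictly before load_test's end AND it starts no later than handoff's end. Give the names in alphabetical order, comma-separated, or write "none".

lunch

Conditions: its end is strictly before load_test's end (X.end < 09:40) AND its start is no later than handoff's end (X.start <= 21:00).
backup: end 16:45 < 09:40? ✗; start 09:55 <= 21:00? ✓ → no.
demo: end 21:35 < 09:40? ✗; start 16:50 <= 21:00? ✓ → no.
design_review: end 14:15 < 09:40? ✗; start 12:10 <= 21:00? ✓ → no.
interview: end 20:40 < 09:40? ✗; start 12:10 <= 21:00? ✓ → no.
lunch: end 09:00 < 09:40? ✓; start 07:00 <= 21:00? ✓ → yes.
onboarding: end 21:05 < 09:40? ✗; start 20:20 <= 21:00? ✓ → no.
rehearsal: end 12:10 < 09:40? ✗; start 08:05 <= 21:00? ✓ → no.
reindex: end 15:50 < 09:40? ✗; start 07:35 <= 21:00? ✓ → no.
snapshot: end 20:05 < 09:40? ✗; start 12:35 <= 21:00? ✓ → no.
standup: end 17:45 < 09:40? ✗; start 13:35 <= 21:00? ✓ → no.
Result: lunch.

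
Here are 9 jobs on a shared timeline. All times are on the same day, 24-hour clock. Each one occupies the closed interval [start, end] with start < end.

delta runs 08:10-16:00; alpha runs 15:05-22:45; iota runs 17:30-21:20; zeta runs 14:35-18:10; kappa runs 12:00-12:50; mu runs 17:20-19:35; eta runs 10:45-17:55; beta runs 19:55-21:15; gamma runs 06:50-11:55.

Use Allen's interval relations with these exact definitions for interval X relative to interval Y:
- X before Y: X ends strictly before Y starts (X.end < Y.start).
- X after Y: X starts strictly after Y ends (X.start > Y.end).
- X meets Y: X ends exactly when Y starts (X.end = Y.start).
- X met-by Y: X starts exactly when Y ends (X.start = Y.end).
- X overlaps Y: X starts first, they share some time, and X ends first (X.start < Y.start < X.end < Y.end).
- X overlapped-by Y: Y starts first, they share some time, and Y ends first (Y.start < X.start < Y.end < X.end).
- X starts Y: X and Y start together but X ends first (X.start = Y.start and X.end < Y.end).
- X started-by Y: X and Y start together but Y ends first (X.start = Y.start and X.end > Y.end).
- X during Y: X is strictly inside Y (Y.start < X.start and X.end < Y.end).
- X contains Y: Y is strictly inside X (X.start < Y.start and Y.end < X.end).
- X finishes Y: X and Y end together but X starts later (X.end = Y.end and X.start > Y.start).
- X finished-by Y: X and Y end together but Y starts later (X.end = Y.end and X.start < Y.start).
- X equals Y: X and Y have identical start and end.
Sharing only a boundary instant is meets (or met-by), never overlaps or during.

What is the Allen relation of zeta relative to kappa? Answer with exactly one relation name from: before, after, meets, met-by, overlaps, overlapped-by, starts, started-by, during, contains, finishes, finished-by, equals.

zeta = [14:35, 18:10]; kappa = [12:00, 12:50].
Compare endpoints: zeta.start > kappa.start, zeta.start > kappa.end, zeta.end > kappa.start, zeta.end > kappa.end.
That pattern is 'after'.

after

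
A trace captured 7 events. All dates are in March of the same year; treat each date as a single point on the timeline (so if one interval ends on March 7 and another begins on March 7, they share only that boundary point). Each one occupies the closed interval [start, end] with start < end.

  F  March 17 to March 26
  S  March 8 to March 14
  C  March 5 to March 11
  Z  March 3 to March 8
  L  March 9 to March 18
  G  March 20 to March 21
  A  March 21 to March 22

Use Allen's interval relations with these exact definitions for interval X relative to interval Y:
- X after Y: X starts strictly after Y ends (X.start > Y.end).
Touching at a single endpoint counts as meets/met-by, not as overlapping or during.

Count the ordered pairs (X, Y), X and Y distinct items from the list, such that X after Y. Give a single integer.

12

Checking all 42 ordered pairs for relation 'after'; matching pairs in alphabetical order:
(A, C): A after C ✓
(A, L): A after L ✓
(A, S): A after S ✓
(A, Z): A after Z ✓
(F, C): F after C ✓
(F, S): F after S ✓
(F, Z): F after Z ✓
(G, C): G after C ✓
(G, L): G after L ✓
(G, S): G after S ✓
(G, Z): G after Z ✓
(L, Z): L after Z ✓
Count: 12.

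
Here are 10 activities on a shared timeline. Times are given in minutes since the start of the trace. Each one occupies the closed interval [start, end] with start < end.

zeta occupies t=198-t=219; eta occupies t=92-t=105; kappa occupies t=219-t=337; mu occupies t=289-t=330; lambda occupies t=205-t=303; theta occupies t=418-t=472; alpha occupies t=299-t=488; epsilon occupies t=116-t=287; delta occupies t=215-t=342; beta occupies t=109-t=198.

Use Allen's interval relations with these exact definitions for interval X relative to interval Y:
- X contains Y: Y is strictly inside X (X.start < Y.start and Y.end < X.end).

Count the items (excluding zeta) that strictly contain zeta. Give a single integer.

Target zeta = [t=198, t=219].
alpha [t=299, t=488] → after → no.
beta [t=109, t=198] → meets → no.
delta [t=215, t=342] → overlapped-by → no.
epsilon [t=116, t=287] → contains → counts.
eta [t=92, t=105] → before → no.
kappa [t=219, t=337] → met-by → no.
lambda [t=205, t=303] → overlapped-by → no.
mu [t=289, t=330] → after → no.
theta [t=418, t=472] → after → no.
Total: 1.

1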